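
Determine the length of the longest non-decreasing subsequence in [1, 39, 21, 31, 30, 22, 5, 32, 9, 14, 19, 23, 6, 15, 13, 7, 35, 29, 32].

One longest non-decreasing subsequence is 1, 5, 9, 14, 19, 23, 29, 32 (positions 1,7,9,10,11,12,18,19), of length 8; no longer one exists.

8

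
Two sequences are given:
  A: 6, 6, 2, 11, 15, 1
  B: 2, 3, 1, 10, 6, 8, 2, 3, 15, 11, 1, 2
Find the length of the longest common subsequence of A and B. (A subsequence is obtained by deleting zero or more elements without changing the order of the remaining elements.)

4

Backtracking the LCS table gives one alignment: 6 (A1,B5) → 2 (A3,B7) → 11 (A4,B10) → 1 (A6,B11).
So the longest common subsequence has length 4.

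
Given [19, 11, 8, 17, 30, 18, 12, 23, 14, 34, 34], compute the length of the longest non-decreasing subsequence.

Let dp[i] be the longest non-decreasing subsequence ending at position i. Then dp = [1, 1, 1, 2, 3, 3, 2, 4, 3, 5, 6].
The maximum is 6; one witness is 11, 17, 18, 23, 34, 34 at positions 2,4,6,8,10,11.

6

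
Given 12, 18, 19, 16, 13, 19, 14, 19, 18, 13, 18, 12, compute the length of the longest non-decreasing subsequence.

5

Scanning left to right, the best length ending at each element is: 12→1, 18→2, 19→3, 16→2, 13→2, 19→4, 14→3, 19→5, 18→4, 13→3, 18→5, 12→2.
So the longest non-decreasing subsequence has length 5, e.g. 12, 18, 19, 19, 19.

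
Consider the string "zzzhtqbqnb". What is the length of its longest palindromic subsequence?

3

Using dp[i][j] = 2 + dp[i+1][j−1] if the ends match, else max(dp[i+1][j], dp[i][j−1]):
dp[1][10] = 3. A witness is bnb at positions 7,9,10.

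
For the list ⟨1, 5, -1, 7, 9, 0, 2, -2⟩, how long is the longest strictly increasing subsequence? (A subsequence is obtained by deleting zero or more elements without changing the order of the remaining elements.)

Scanning left to right, the best length ending at each element is: 1→1, 5→2, -1→1, 7→3, 9→4, 0→2, 2→3, -2→1.
So the longest increasing subsequence has length 4, e.g. 1, 5, 7, 9.

4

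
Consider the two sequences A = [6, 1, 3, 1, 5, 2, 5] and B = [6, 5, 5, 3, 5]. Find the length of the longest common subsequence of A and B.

3

Backtracking the LCS table gives one alignment: 6 (A1,B1) → 3 (A3,B4) → 5 (A7,B5).
So the longest common subsequence has length 3.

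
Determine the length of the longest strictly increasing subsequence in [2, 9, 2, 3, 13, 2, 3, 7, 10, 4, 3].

4

Scanning left to right, the best length ending at each element is: 2→1, 9→2, 2→1, 3→2, 13→3, 2→1, 3→2, 7→3, 10→4, 4→3, 3→2.
So the longest increasing subsequence has length 4, e.g. 2, 3, 7, 10.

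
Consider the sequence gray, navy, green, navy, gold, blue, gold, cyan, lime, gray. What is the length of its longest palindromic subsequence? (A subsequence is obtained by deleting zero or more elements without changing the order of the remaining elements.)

5

One longest palindromic subsequence is gray gold blue gold gray (positions 1,5,6,7,10); it reads the same forward and backward, and the interval DP gives dp[1][10] = 5.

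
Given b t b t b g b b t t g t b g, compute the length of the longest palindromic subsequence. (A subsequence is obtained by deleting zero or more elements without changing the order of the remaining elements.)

One longest palindromic subsequence is bttbbbttb (positions 1,2,4,5,7,8,10,12,13); it reads the same forward and backward, and the interval DP gives dp[1][14] = 9.

9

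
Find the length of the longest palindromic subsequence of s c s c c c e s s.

Using dp[i][j] = 2 + dp[i+1][j−1] if the ends match, else max(dp[i+1][j], dp[i][j−1]):
dp[1][9] = 7. A witness is sscccss at positions 1,3,4,5,6,8,9.

7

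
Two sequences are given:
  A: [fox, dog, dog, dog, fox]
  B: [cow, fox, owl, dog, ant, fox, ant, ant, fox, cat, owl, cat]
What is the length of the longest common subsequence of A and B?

3

A longest common subsequence is fox, dog, fox (length 3); the LCS DP confirms no longer common subsequence exists.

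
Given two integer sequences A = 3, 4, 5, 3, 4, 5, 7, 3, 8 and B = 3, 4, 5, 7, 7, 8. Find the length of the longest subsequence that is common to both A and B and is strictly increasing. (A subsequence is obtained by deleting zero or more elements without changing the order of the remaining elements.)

For each value that appears in both, track the longest common increasing run ending there.
The best achievable length is 5; one witness is 3, 4, 5, 7, 8 (A-positions 1,2,3,7,9, B-positions 1,2,3,4,6).

5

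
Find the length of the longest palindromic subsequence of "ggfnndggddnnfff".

One longest palindromic subsequence is fnndggdnnf (positions 3,4,5,6,7,8,10,11,12,15); it reads the same forward and backward, and the interval DP gives dp[1][15] = 10.

10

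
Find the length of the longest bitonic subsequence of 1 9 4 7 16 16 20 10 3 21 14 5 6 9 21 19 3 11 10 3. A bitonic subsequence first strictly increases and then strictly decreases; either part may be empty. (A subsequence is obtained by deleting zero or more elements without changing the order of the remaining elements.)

One longest bitonic subsequence is 1, 4, 7, 16, 20, 21, 19, 11, 10, 3 (positions 1,3,4,5,7,10,16,18,19,20): it rises to 21 then falls. Length 10 is optimal.

10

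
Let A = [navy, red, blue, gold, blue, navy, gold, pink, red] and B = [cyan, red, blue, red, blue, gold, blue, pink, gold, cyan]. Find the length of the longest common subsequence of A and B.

5

A longest common subsequence is red, blue, gold, blue, gold (length 5); the LCS DP confirms no longer common subsequence exists.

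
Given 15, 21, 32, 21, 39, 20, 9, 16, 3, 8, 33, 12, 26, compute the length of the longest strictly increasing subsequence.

4

Scanning left to right, the best length ending at each element is: 15→1, 21→2, 32→3, 21→2, 39→4, 20→2, 9→1, 16→2, 3→1, 8→2, 33→4, 12→3, 26→4.
So the longest increasing subsequence has length 4, e.g. 15, 21, 32, 39.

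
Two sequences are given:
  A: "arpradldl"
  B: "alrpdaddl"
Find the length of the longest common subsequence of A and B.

Backtracking the LCS table gives one alignment: a (A1,B1) → r (A2,B3) → p (A3,B4) → a (A5,B6) → d (A6,B7) → d (A8,B8) → l (A9,B9).
So the longest common subsequence has length 7.

7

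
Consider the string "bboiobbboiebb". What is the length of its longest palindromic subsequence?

11

One longest palindromic subsequence is bbiobbboibb (positions 1,2,4,5,6,7,8,9,10,12,13); it reads the same forward and backward, and the interval DP gives dp[1][13] = 11.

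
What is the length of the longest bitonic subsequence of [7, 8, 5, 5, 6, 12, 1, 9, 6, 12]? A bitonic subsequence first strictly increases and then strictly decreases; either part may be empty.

Let inc[i] be the LIS ending at i and dec[i] the longest strictly decreasing subsequence starting at i. inc = [1, 2, 1, 1, 2, 3, 1, 3, 2, 4], dec = [3, 3, 2, 2, 2, 3, 1, 2, 1, 1].
max_i inc[i]+dec[i]−1 = 5, with one witness 7, 8, 12, 9, 6.

5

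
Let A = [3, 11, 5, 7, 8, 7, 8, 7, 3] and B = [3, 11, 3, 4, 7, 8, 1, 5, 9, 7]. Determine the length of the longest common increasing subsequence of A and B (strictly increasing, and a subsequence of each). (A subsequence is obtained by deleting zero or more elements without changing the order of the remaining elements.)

3

For each value that appears in both, track the longest common increasing run ending there.
The best achievable length is 3; one witness is 3, 7, 8 (A-positions 1,4,5, B-positions 1,5,6).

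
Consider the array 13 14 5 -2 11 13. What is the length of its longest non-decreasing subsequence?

One longest non-decreasing subsequence is 5, 11, 13 (positions 3,5,6), of length 3; no longer one exists.

3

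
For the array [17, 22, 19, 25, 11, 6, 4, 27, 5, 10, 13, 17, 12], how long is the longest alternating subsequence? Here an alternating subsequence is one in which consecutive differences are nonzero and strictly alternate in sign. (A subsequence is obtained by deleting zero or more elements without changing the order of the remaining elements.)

9

Track the best alternating length ending on an up-step vs a down-step at each position: up/down = 1/1, 2/1, 2/3, 4/1, 1/5, 1/5, 1/5, 6/1, 6/7, 8/7, 8/7, 8/7, 8/9.
The maximum over both is 9; one such subsequence is 17, 22, 19, 25, 11, 27, 5, 13, 12.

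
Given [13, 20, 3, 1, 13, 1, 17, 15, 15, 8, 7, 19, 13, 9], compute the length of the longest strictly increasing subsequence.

Let dp[i] be the longest increasing subsequence ending at position i. Then dp = [1, 2, 1, 1, 2, 1, 3, 3, 3, 2, 2, 4, 3, 3].
The maximum is 4; one witness is 3, 13, 17, 19 at positions 3,5,7,12.

4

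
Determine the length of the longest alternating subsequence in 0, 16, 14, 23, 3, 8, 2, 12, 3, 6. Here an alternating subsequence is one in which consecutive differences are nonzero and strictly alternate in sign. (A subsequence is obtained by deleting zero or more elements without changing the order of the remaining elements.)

10

A longest alternating subsequence is 0, 16, 14, 23, 3, 8, 2, 12, 3, 6 (positions 1,2,3,4,5,6,7,8,9,10); its 9 consecutive differences strictly alternate in sign, and length 10 is optimal.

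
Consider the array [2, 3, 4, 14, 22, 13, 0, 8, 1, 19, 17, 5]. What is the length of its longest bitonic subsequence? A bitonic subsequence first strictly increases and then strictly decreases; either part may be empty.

Let inc[i] be the LIS ending at i and dec[i] the longest strictly decreasing subsequence starting at i. inc = [1, 2, 3, 4, 5, 4, 1, 4, 2, 5, 5, 4], dec = [2, 2, 2, 4, 4, 3, 1, 2, 1, 3, 2, 1].
max_i inc[i]+dec[i]−1 = 8, with one witness 2, 3, 4, 14, 22, 19, 17, 5.

8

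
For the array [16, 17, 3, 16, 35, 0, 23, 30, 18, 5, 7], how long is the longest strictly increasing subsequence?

One longest increasing subsequence is 16, 17, 23, 30 (positions 1,2,7,8), of length 4; no longer one exists.

4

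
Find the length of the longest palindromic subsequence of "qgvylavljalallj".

7

One longest palindromic subsequence is llalall (positions 5,8,10,11,12,13,14); it reads the same forward and backward, and the interval DP gives dp[1][15] = 7.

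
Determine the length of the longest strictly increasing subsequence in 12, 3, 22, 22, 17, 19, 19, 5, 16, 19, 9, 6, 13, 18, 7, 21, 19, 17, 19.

6

Scanning left to right, the best length ending at each element is: 12→1, 3→1, 22→2, 22→2, 17→2, 19→3, 19→3, 5→2, 16→3, 19→4, 9→3, 6→3, 13→4, 18→5, 7→4, 21→6, 19→6, 17→5, 19→6.
So the longest increasing subsequence has length 6, e.g. 3, 5, 9, 13, 18, 21.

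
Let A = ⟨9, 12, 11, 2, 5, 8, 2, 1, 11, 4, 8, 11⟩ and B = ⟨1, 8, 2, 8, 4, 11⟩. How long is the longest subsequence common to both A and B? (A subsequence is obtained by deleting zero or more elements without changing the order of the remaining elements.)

A longest common subsequence is 2, 8, 4, 11 (length 4); the LCS DP confirms no longer common subsequence exists.

4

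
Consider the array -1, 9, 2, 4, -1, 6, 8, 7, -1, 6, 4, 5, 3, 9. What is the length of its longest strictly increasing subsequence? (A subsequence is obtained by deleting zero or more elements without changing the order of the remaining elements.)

6

One longest increasing subsequence is -1, 2, 4, 6, 8, 9 (positions 1,3,4,6,7,14), of length 6; no longer one exists.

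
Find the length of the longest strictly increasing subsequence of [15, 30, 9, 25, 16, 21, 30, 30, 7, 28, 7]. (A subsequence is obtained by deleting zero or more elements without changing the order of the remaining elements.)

4

Let dp[i] be the longest increasing subsequence ending at position i. Then dp = [1, 2, 1, 2, 2, 3, 4, 4, 1, 4, 1].
The maximum is 4; one witness is 15, 16, 21, 30 at positions 1,5,6,7.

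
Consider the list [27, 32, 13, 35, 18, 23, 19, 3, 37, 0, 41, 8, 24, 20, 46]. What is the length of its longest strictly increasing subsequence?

One longest increasing subsequence is 27, 32, 35, 37, 41, 46 (positions 1,2,4,9,11,15), of length 6; no longer one exists.

6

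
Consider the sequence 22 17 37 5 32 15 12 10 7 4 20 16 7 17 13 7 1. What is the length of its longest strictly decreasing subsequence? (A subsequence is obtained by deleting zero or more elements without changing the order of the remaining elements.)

Let dp[i] be the longest decreasing subsequence ending at position i. Then dp = [1, 2, 1, 3, 2, 3, 4, 5, 6, 7, 3, 4, 6, 4, 5, 6, 8].
The maximum is 8; one witness is 22, 17, 15, 12, 10, 7, 4, 1 at positions 1,2,6,7,8,9,10,17.

8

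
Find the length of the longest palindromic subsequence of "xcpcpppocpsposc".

One longest palindromic subsequence is cpcpppcpc (positions 2,3,4,5,6,7,9,12,15); it reads the same forward and backward, and the interval DP gives dp[1][15] = 9.

9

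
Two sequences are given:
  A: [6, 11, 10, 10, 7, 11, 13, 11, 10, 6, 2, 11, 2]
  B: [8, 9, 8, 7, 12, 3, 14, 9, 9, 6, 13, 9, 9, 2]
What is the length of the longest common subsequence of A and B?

A longest common subsequence is 6, 13, 2 (length 3); the LCS DP confirms no longer common subsequence exists.

3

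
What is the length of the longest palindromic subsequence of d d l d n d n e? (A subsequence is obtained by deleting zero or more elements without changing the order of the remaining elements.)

5

Using dp[i][j] = 2 + dp[i+1][j−1] if the ends match, else max(dp[i+1][j], dp[i][j−1]):
dp[1][8] = 5. A witness is ddldd at positions 1,2,3,4,6.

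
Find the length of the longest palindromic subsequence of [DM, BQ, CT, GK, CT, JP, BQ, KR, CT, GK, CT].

One longest palindromic subsequence is CT GK CT KR CT GK CT (positions 3,4,5,8,9,10,11); it reads the same forward and backward, and the interval DP gives dp[1][11] = 7.

7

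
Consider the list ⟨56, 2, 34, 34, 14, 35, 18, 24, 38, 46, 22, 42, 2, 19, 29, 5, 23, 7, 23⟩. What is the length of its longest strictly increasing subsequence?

One longest increasing subsequence is 2, 14, 18, 24, 38, 46 (positions 2,5,7,8,9,10), of length 6; no longer one exists.

6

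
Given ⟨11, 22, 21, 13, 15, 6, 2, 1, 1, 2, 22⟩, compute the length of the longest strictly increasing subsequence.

4

Scanning left to right, the best length ending at each element is: 11→1, 22→2, 21→2, 13→2, 15→3, 6→1, 2→1, 1→1, 1→1, 2→2, 22→4.
So the longest increasing subsequence has length 4, e.g. 11, 13, 15, 22.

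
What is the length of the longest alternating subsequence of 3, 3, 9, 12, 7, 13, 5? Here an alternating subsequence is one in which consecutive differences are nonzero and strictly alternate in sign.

5

Track the best alternating length ending on an up-step vs a down-step at each position: up/down = 1/1, 1/1, 2/1, 2/1, 2/3, 4/1, 2/5.
The maximum over both is 5; one such subsequence is 3, 9, 7, 13, 5.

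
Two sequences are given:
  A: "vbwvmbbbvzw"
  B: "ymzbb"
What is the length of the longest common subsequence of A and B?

Backtracking the LCS table gives one alignment: m (A5,B2) → b (A7,B4) → b (A8,B5).
So the longest common subsequence has length 3.

3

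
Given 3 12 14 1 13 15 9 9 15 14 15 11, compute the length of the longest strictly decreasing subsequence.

Scanning left to right, the best length ending at each element is: 3→1, 12→1, 14→1, 1→2, 13→2, 15→1, 9→3, 9→3, 15→1, 14→2, 15→1, 11→3.
So the longest decreasing subsequence has length 3, e.g. 14, 13, 9.

3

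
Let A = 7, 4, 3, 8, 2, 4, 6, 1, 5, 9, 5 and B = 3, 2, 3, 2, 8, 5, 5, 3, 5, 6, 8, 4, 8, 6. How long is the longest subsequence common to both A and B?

4

A longest common subsequence is 3, 8, 4, 6 (length 4); the LCS DP confirms no longer common subsequence exists.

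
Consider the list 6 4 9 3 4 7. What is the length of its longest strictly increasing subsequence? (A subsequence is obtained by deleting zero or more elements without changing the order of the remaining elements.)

One longest increasing subsequence is 3, 4, 7 (positions 4,5,6), of length 3; no longer one exists.

3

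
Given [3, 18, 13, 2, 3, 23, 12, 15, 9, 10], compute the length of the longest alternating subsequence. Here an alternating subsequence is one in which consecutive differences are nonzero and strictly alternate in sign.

8

Track the best alternating length ending on an up-step vs a down-step at each position: up/down = 1/1, 2/1, 2/3, 1/3, 4/3, 4/1, 4/5, 6/5, 4/7, 8/7.
The maximum over both is 8; one such subsequence is 3, 18, 13, 23, 12, 15, 9, 10.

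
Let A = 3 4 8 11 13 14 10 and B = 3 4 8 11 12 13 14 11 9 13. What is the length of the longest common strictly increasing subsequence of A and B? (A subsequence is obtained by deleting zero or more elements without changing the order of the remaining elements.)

For each value that appears in both, track the longest common increasing run ending there.
The best achievable length is 6; one witness is 3, 4, 8, 11, 13, 14 (A-positions 1,2,3,4,5,6, B-positions 1,2,3,4,6,7).

6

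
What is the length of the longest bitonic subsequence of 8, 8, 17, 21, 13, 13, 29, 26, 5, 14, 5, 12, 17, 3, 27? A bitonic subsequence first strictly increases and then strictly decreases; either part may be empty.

One longest bitonic subsequence is 8, 17, 21, 29, 26, 14, 12, 3 (positions 1,3,4,7,8,10,12,14): it rises to 29 then falls. Length 8 is optimal.

8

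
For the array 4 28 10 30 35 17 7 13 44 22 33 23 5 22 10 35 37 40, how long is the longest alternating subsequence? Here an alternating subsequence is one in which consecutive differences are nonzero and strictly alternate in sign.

12

Track the best alternating length ending on an up-step vs a down-step at each position: up/down = 1/1, 2/1, 2/3, 4/1, 4/1, 4/5, 2/5, 6/5, 6/1, 6/7, 8/7, 8/9, 2/9, 10/9, 10/11, 12/7, 12/7, 12/7.
The maximum over both is 12; one such subsequence is 4, 28, 10, 30, 17, 44, 22, 33, 5, 22, 10, 35.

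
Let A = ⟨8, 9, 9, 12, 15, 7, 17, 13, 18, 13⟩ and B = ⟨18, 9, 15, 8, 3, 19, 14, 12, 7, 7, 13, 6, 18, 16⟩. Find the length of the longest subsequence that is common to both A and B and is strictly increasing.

For each value that appears in both, track the longest common increasing run ending there.
The best achievable length is 4; one witness is 9, 12, 13, 18 (A-positions 2,4,8,9, B-positions 2,8,11,13).

4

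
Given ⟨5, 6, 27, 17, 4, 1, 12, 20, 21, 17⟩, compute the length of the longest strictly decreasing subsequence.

4

Let dp[i] be the longest decreasing subsequence ending at position i. Then dp = [1, 1, 1, 2, 3, 4, 3, 2, 2, 3].
The maximum is 4; one witness is 27, 17, 4, 1 at positions 3,4,5,6.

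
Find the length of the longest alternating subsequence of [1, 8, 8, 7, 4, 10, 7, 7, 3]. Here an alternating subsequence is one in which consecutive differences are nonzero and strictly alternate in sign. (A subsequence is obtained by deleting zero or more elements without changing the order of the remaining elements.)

5

Track the best alternating length ending on an up-step vs a down-step at each position: up/down = 1/1, 2/1, 2/1, 2/3, 2/3, 4/1, 4/5, 4/5, 2/5.
The maximum over both is 5; one such subsequence is 1, 8, 7, 10, 7.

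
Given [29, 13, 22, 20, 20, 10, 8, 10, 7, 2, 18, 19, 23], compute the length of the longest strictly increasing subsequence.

Let dp[i] be the longest increasing subsequence ending at position i. Then dp = [1, 1, 2, 2, 2, 1, 1, 2, 1, 1, 3, 4, 5].
The maximum is 5; one witness is 8, 10, 18, 19, 23 at positions 7,8,11,12,13.

5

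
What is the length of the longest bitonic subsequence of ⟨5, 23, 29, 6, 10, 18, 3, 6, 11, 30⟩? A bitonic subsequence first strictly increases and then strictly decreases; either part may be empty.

Let inc[i] be the LIS ending at i and dec[i] the longest strictly decreasing subsequence starting at i. inc = [1, 2, 3, 2, 3, 4, 1, 2, 4, 5], dec = [2, 3, 3, 2, 2, 2, 1, 1, 1, 1].
max_i inc[i]+dec[i]−1 = 5, with one witness 5, 23, 29, 18, 11.

5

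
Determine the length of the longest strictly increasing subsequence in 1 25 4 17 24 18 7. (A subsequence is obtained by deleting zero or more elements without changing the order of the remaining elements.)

Let dp[i] be the longest increasing subsequence ending at position i. Then dp = [1, 2, 2, 3, 4, 4, 3].
The maximum is 4; one witness is 1, 4, 17, 24 at positions 1,3,4,5.

4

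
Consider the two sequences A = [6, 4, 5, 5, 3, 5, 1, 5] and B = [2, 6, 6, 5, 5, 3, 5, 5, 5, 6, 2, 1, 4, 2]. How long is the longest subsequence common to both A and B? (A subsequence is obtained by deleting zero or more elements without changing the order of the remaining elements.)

6

Backtracking the LCS table gives one alignment: 6 (A1,B3) → 5 (A3,B4) → 5 (A4,B5) → 3 (A5,B6) → 5 (A6,B9) → 1 (A7,B12).
So the longest common subsequence has length 6.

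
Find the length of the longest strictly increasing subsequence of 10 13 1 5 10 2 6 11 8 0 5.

4

One longest increasing subsequence is 1, 5, 10, 11 (positions 3,4,5,8), of length 4; no longer one exists.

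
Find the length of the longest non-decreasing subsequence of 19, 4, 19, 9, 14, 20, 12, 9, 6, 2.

Scanning left to right, the best length ending at each element is: 19→1, 4→1, 19→2, 9→2, 14→3, 20→4, 12→3, 9→3, 6→2, 2→1.
So the longest non-decreasing subsequence has length 4, e.g. 4, 9, 14, 20.

4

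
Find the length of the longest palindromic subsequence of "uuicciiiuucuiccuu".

Using dp[i][j] = 2 + dp[i+1][j−1] if the ends match, else max(dp[i+1][j], dp[i][j−1]):
dp[1][17] = 13. A witness is uucciucuiccuu at positions 1,2,4,5,6,9,11,12,13,14,15,16,17.

13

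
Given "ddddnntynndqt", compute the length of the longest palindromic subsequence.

Using dp[i][j] = 2 + dp[i+1][j−1] if the ends match, else max(dp[i+1][j], dp[i][j−1]):
dp[1][13] = 7. A witness is dnnynnd at positions 4,5,6,8,9,10,11.

7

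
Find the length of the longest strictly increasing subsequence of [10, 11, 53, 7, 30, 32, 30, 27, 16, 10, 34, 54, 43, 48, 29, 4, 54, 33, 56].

9

Let dp[i] be the longest increasing subsequence ending at position i. Then dp = [1, 2, 3, 1, 3, 4, 3, 3, 3, 2, 5, 6, 6, 7, 4, 1, 8, 5, 9].
The maximum is 9; one witness is 10, 11, 30, 32, 34, 43, 48, 54, 56 at positions 1,2,5,6,11,13,14,17,19.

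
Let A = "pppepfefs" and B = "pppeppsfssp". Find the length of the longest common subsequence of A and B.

7

A longest common subsequence is pppepfs (length 7); the LCS DP confirms no longer common subsequence exists.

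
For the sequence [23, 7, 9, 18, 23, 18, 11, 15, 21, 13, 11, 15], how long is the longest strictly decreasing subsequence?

5

One longest decreasing subsequence is 23, 18, 15, 13, 11 (positions 1,4,8,10,11), of length 5; no longer one exists.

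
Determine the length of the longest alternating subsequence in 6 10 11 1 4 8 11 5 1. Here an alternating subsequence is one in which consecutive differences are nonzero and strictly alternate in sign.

Track the best alternating length ending on an up-step vs a down-step at each position: up/down = 1/1, 2/1, 2/1, 1/3, 4/3, 4/3, 4/1, 4/5, 1/5.
The maximum over both is 5; one such subsequence is 6, 10, 1, 8, 5.

5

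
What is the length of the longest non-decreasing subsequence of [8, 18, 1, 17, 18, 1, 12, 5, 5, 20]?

5

Scanning left to right, the best length ending at each element is: 8→1, 18→2, 1→1, 17→2, 18→3, 1→2, 12→3, 5→3, 5→4, 20→5.
So the longest non-decreasing subsequence has length 5, e.g. 1, 1, 5, 5, 20.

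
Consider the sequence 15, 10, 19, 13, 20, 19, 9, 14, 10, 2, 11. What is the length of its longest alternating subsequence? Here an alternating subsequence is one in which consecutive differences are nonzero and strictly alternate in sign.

9

Track the best alternating length ending on an up-step vs a down-step at each position: up/down = 1/1, 1/2, 3/1, 3/4, 5/1, 5/6, 1/6, 7/6, 7/8, 1/8, 9/8.
The maximum over both is 9; one such subsequence is 15, 10, 19, 13, 20, 9, 14, 10, 11.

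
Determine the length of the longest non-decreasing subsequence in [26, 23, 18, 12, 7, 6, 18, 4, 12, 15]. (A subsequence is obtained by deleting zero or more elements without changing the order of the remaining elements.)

One longest non-decreasing subsequence is 12, 12, 15 (positions 4,9,10), of length 3; no longer one exists.

3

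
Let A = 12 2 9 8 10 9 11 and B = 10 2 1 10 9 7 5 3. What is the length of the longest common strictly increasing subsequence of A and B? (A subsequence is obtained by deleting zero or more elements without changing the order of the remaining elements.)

For each value that appears in both, track the longest common increasing run ending there.
The best achievable length is 2; one witness is 2, 10 (A-positions 2,5, B-positions 2,4).

2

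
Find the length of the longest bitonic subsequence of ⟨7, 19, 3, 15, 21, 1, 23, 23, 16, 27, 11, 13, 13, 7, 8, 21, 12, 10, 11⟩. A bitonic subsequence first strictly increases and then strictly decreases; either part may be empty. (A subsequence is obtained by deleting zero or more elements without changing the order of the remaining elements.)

8

One longest bitonic subsequence is 7, 19, 21, 23, 16, 13, 12, 11 (positions 1,2,5,7,9,13,17,19): it rises to 23 then falls. Length 8 is optimal.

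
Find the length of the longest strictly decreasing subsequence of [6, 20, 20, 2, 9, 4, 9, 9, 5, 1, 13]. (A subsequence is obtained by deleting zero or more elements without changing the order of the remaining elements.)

4

Scanning left to right, the best length ending at each element is: 6→1, 20→1, 20→1, 2→2, 9→2, 4→3, 9→2, 9→2, 5→3, 1→4, 13→2.
So the longest decreasing subsequence has length 4, e.g. 20, 9, 4, 1.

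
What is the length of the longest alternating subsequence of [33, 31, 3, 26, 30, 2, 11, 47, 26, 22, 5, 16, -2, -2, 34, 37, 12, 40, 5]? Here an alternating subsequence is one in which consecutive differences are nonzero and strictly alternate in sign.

Track the best alternating length ending on an up-step vs a down-step at each position: up/down = 1/1, 1/2, 1/2, 3/2, 3/2, 1/4, 5/4, 5/1, 5/6, 5/6, 5/6, 7/6, 1/8, 1/8, 9/6, 9/6, 9/10, 11/6, 9/12.
The maximum over both is 12; one such subsequence is 33, 3, 26, 2, 11, 5, 16, -2, 34, 12, 40, 5.

12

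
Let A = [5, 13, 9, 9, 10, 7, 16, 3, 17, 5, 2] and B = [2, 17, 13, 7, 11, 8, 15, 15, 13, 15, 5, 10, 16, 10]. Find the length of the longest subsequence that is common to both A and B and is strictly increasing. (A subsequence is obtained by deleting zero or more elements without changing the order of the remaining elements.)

For each value that appears in both, track the longest common increasing run ending there.
The best achievable length is 3; one witness is 5, 10, 16 (A-positions 1,5,7, B-positions 11,12,13).

3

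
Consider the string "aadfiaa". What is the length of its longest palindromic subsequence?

5

One longest palindromic subsequence is aaiaa (positions 1,2,5,6,7); it reads the same forward and backward, and the interval DP gives dp[1][7] = 5.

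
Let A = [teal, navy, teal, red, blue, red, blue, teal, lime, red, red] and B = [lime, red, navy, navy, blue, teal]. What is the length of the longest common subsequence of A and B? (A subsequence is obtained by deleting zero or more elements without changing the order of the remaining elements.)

3

Backtracking the LCS table gives one alignment: navy (A2,B4) → blue (A7,B5) → teal (A8,B6).
So the longest common subsequence has length 3.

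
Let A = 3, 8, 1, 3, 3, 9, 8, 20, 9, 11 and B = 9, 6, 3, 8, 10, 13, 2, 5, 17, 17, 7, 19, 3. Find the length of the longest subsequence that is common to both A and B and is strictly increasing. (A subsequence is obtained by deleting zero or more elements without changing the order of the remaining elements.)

For each value that appears in both, track the longest common increasing run ending there.
The best achievable length is 2; one witness is 3, 8 (A-positions 1,2, B-positions 3,4).

2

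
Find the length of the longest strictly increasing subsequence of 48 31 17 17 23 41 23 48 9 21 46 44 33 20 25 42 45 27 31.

5

Let dp[i] be the longest increasing subsequence ending at position i. Then dp = [1, 1, 1, 1, 2, 3, 2, 4, 1, 2, 4, 4, 3, 2, 3, 4, 5, 4, 5].
The maximum is 5; one witness is 17, 23, 41, 44, 45 at positions 3,5,6,12,17.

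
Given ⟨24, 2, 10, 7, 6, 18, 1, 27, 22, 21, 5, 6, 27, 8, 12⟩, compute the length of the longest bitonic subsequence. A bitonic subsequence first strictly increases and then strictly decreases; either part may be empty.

Let inc[i] be the LIS ending at i and dec[i] the longest strictly decreasing subsequence starting at i. inc = [1, 1, 2, 2, 2, 3, 1, 4, 4, 4, 2, 3, 5, 4, 5], dec = [5, 2, 4, 3, 2, 2, 1, 4, 3, 2, 1, 1, 2, 1, 1].
max_i inc[i]+dec[i]−1 = 7, with one witness 2, 10, 18, 27, 22, 21, 12.

7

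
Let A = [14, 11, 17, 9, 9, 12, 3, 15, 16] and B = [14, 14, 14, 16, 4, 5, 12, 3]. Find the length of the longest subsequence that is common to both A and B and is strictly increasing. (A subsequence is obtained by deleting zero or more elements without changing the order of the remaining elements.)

A longest common strictly increasing subsequence is 14, 16 (length 2); it appears in order in both A and B, and no longer such subsequence exists.

2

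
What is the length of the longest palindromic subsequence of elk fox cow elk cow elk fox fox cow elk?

7

One longest palindromic subsequence is elk cow elk cow elk cow elk (positions 1,3,4,5,6,9,10); it reads the same forward and backward, and the interval DP gives dp[1][10] = 7.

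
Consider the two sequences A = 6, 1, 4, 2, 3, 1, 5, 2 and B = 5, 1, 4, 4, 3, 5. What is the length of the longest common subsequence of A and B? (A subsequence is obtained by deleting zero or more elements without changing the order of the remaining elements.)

4

Backtracking the LCS table gives one alignment: 1 (A2,B2) → 4 (A3,B4) → 3 (A5,B5) → 5 (A7,B6).
So the longest common subsequence has length 4.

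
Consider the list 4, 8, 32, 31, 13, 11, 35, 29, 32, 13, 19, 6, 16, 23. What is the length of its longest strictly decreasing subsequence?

5

Let dp[i] be the longest decreasing subsequence ending at position i. Then dp = [1, 1, 1, 2, 3, 4, 1, 3, 2, 4, 4, 5, 5, 4].
The maximum is 5; one witness is 32, 31, 13, 11, 6 at positions 3,4,5,6,12.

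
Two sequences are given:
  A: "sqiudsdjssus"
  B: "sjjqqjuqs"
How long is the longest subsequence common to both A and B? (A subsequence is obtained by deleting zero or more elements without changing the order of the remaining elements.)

Backtracking the LCS table gives one alignment: s (A1,B1) → q (A2,B5) → j (A8,B6) → u (A11,B7) → s (A12,B9).
So the longest common subsequence has length 5.

5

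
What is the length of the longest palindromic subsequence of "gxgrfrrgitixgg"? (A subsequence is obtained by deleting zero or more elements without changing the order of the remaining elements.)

One longest palindromic subsequence is gxgrrrgxg (positions 1,2,3,4,6,7,8,12,14); it reads the same forward and backward, and the interval DP gives dp[1][14] = 9.

9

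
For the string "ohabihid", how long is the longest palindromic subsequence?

One longest palindromic subsequence is ihi (positions 5,6,7); it reads the same forward and backward, and the interval DP gives dp[1][8] = 3.

3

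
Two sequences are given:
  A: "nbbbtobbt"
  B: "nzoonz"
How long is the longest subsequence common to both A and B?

A longest common subsequence is no (length 2); the LCS DP confirms no longer common subsequence exists.

2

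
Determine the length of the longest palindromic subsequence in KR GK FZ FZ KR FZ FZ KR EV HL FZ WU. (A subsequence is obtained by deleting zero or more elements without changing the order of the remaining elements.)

One longest palindromic subsequence is KR FZ FZ KR FZ FZ KR (positions 1,3,4,5,6,7,8); it reads the same forward and backward, and the interval DP gives dp[1][12] = 7.

7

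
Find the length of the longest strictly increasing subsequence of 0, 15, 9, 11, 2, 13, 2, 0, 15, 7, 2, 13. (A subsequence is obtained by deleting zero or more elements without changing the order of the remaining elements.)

Scanning left to right, the best length ending at each element is: 0→1, 15→2, 9→2, 11→3, 2→2, 13→4, 2→2, 0→1, 15→5, 7→3, 2→2, 13→4.
So the longest increasing subsequence has length 5, e.g. 0, 9, 11, 13, 15.

5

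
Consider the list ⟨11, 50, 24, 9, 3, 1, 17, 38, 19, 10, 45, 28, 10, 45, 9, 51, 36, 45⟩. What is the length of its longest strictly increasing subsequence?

6

Scanning left to right, the best length ending at each element is: 11→1, 50→2, 24→2, 9→1, 3→1, 1→1, 17→2, 38→3, 19→3, 10→2, 45→4, 28→4, 10→2, 45→5, 9→2, 51→6, 36→5, 45→6.
So the longest increasing subsequence has length 6, e.g. 11, 17, 19, 28, 45, 51.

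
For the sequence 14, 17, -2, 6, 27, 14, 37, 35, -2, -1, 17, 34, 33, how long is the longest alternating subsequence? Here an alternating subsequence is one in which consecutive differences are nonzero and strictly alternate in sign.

9

Track the best alternating length ending on an up-step vs a down-step at each position: up/down = 1/1, 2/1, 1/3, 4/3, 4/1, 4/5, 6/1, 6/7, 1/7, 8/7, 8/7, 8/7, 8/9.
The maximum over both is 9; one such subsequence is 14, 17, -2, 27, 14, 37, -2, 34, 33.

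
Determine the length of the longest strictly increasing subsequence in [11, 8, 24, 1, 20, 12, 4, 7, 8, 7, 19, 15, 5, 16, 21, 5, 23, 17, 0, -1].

Scanning left to right, the best length ending at each element is: 11→1, 8→1, 24→2, 1→1, 20→2, 12→2, 4→2, 7→3, 8→4, 7→3, 19→5, 15→5, 5→3, 16→6, 21→7, 5→3, 23→8, 17→7, 0→1, -1→1.
So the longest increasing subsequence has length 8, e.g. 1, 4, 7, 8, 15, 16, 21, 23.

8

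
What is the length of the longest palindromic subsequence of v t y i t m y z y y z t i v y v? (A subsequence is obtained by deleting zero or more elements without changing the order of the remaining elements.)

12

One longest palindromic subsequence is vyitzyyztiyv (positions 1,3,4,5,8,9,10,11,12,13,15,16); it reads the same forward and backward, and the interval DP gives dp[1][16] = 12.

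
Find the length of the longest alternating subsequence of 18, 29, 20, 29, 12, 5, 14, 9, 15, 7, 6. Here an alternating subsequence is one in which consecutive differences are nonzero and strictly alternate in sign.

A longest alternating subsequence is 18, 29, 20, 29, 12, 14, 9, 15, 7 (positions 1,2,3,4,5,7,8,9,10); its 8 consecutive differences strictly alternate in sign, and length 9 is optimal.

9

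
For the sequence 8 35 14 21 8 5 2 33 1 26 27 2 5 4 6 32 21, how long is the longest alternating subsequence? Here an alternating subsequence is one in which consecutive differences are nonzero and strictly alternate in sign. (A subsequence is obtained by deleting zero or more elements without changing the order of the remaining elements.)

13

A longest alternating subsequence is 8, 35, 14, 21, 8, 33, 1, 26, 2, 5, 4, 32, 21 (positions 1,2,3,4,5,8,9,10,12,13,14,16,17); its 12 consecutive differences strictly alternate in sign, and length 13 is optimal.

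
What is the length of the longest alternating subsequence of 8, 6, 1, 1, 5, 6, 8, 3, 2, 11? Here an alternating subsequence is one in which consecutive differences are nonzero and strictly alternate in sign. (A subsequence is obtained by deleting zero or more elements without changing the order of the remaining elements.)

5

A longest alternating subsequence is 8, 1, 5, 3, 11 (positions 1,3,5,8,10); its 4 consecutive differences strictly alternate in sign, and length 5 is optimal.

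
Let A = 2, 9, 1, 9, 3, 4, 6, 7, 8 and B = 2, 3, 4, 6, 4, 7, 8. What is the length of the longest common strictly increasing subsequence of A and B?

A longest common strictly increasing subsequence is 2, 3, 4, 6, 7, 8 (length 6); it appears in order in both A and B, and no longer such subsequence exists.

6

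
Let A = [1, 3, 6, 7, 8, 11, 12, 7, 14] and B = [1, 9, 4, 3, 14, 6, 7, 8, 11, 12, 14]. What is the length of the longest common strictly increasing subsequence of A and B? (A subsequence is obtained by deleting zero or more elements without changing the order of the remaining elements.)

A longest common strictly increasing subsequence is 1, 3, 6, 7, 8, 11, 12, 14 (length 8); it appears in order in both A and B, and no longer such subsequence exists.

8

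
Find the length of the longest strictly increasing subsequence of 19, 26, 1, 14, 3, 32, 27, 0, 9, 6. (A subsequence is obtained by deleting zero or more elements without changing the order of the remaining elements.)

One longest increasing subsequence is 19, 26, 32 (positions 1,2,6), of length 3; no longer one exists.

3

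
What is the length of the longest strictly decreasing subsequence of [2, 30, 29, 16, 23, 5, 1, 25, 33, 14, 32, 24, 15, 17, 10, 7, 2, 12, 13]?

One longest decreasing subsequence is 30, 29, 25, 24, 15, 10, 7, 2 (positions 2,3,8,12,13,15,16,17), of length 8; no longer one exists.

8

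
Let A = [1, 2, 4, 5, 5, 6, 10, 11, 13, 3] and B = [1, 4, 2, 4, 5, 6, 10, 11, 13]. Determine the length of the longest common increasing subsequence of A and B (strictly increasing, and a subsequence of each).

8

A longest common strictly increasing subsequence is 1, 2, 4, 5, 6, 10, 11, 13 (length 8); it appears in order in both A and B, and no longer such subsequence exists.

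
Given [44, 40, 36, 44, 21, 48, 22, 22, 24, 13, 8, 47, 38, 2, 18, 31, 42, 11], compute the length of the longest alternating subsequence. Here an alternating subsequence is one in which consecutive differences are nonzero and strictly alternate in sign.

Track the best alternating length ending on an up-step vs a down-step at each position: up/down = 1/1, 1/2, 1/2, 3/1, 1/4, 5/1, 5/6, 5/6, 7/6, 1/8, 1/8, 9/6, 9/10, 1/10, 11/10, 11/10, 11/10, 11/12.
The maximum over both is 12; one such subsequence is 44, 40, 44, 21, 48, 22, 24, 13, 47, 2, 18, 11.

12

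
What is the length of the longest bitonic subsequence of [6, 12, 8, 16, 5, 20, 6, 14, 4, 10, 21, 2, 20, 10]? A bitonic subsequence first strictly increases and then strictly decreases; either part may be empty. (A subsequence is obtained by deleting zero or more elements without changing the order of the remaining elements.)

Let inc[i] be the LIS ending at i and dec[i] the longest strictly decreasing subsequence starting at i. inc = [1, 2, 2, 3, 1, 4, 2, 3, 1, 3, 5, 1, 4, 3], dec = [4, 5, 4, 4, 3, 4, 3, 3, 2, 2, 3, 1, 2, 1].
max_i inc[i]+dec[i]−1 = 7, with one witness 6, 12, 16, 20, 14, 10, 2.

7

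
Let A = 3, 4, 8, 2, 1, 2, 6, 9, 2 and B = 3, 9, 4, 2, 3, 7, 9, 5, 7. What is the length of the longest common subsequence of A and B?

4

Backtracking the LCS table gives one alignment: 3 (A1,B1) → 4 (A2,B3) → 2 (A4,B4) → 9 (A8,B7).
So the longest common subsequence has length 4.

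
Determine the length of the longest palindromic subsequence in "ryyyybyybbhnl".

6

Using dp[i][j] = 2 + dp[i+1][j−1] if the ends match, else max(dp[i+1][j], dp[i][j−1]):
dp[1][13] = 6. A witness is yyyyyy at positions 2,3,4,5,7,8.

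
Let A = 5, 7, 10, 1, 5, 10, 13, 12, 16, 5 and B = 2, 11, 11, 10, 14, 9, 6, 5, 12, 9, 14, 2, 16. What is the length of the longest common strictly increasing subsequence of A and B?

For each value that appears in both, track the longest common increasing run ending there.
The best achievable length is 3; one witness is 10, 12, 16 (A-positions 3,8,9, B-positions 4,9,13).

3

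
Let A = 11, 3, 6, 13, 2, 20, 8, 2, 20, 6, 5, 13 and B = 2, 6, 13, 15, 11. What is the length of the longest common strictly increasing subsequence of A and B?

For each value that appears in both, track the longest common increasing run ending there.
The best achievable length is 3; one witness is 2, 6, 13 (A-positions 5,10,12, B-positions 1,2,3).

3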